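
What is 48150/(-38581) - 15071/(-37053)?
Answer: -1202647699/1429541793 ≈ -0.84128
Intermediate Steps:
48150/(-38581) - 15071/(-37053) = 48150*(-1/38581) - 15071*(-1/37053) = -48150/38581 + 15071/37053 = -1202647699/1429541793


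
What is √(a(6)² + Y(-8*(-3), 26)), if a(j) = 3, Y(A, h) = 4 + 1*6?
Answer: √19 ≈ 4.3589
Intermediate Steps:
Y(A, h) = 10 (Y(A, h) = 4 + 6 = 10)
√(a(6)² + Y(-8*(-3), 26)) = √(3² + 10) = √(9 + 10) = √19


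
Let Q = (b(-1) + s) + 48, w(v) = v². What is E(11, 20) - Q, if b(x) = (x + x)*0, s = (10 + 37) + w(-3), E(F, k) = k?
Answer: -84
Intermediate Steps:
s = 56 (s = (10 + 37) + (-3)² = 47 + 9 = 56)
b(x) = 0 (b(x) = (2*x)*0 = 0)
Q = 104 (Q = (0 + 56) + 48 = 56 + 48 = 104)
E(11, 20) - Q = 20 - 1*104 = 20 - 104 = -84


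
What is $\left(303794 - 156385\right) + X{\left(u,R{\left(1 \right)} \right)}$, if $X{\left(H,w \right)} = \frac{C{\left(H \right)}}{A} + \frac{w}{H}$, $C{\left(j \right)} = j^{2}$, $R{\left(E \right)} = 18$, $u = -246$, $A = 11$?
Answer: $\frac{68962582}{451} \approx 1.5291 \cdot 10^{5}$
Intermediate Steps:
$X{\left(H,w \right)} = \frac{H^{2}}{11} + \frac{w}{H}$
$\left(303794 - 156385\right) + X{\left(u,R{\left(1 \right)} \right)} = \left(303794 - 156385\right) + \frac{18 + \frac{\left(-246\right)^{3}}{11}}{-246} = 147409 - \frac{18 + \frac{1}{11} \left(-14886936\right)}{246} = 147409 - \frac{18 - \frac{14886936}{11}}{246} = 147409 - - \frac{2481123}{451} = 147409 + \frac{2481123}{451} = \frac{68962582}{451}$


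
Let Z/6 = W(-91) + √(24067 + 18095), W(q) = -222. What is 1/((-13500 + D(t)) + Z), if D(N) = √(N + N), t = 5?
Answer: 1/(-14832 + √10 + 6*√42162) ≈ -7.3547e-5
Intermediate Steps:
D(N) = √2*√N (D(N) = √(2*N) = √2*√N)
Z = -1332 + 6*√42162 (Z = 6*(-222 + √(24067 + 18095)) = 6*(-222 + √42162) = -1332 + 6*√42162 ≈ -99.997)
1/((-13500 + D(t)) + Z) = 1/((-13500 + √2*√5) + (-1332 + 6*√42162)) = 1/((-13500 + √10) + (-1332 + 6*√42162)) = 1/(-14832 + √10 + 6*√42162)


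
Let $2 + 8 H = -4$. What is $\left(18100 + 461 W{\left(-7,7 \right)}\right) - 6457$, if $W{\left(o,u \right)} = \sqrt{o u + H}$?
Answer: $11643 + \frac{461 i \sqrt{199}}{2} \approx 11643.0 + 3251.6 i$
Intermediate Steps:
$H = - \frac{3}{4}$ ($H = - \frac{1}{4} + \frac{1}{8} \left(-4\right) = - \frac{1}{4} - \frac{1}{2} = - \frac{3}{4} \approx -0.75$)
$W{\left(o,u \right)} = \sqrt{- \frac{3}{4} + o u}$ ($W{\left(o,u \right)} = \sqrt{o u - \frac{3}{4}} = \sqrt{- \frac{3}{4} + o u}$)
$\left(18100 + 461 W{\left(-7,7 \right)}\right) - 6457 = \left(18100 + 461 \frac{\sqrt{-3 + 4 \left(-7\right) 7}}{2}\right) - 6457 = \left(18100 + 461 \frac{\sqrt{-3 - 196}}{2}\right) + \left(-10351 + 3894\right) = \left(18100 + 461 \frac{\sqrt{-199}}{2}\right) - 6457 = \left(18100 + 461 \frac{i \sqrt{199}}{2}\right) - 6457 = \left(18100 + \frac{461 i \sqrt{199}}{2}\right) - 6457 = 11643 + \frac{461 i \sqrt{199}}{2}$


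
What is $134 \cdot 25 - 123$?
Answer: $3227$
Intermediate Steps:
$134 \cdot 25 - 123 = 3350 - 123 = 3227$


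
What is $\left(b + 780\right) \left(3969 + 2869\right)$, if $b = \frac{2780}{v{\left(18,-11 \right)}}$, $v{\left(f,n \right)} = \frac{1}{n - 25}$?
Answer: $-679013400$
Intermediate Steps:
$v{\left(f,n \right)} = \frac{1}{-25 + n}$
$b = -100080$ ($b = \frac{2780}{\frac{1}{-25 - 11}} = \frac{2780}{\frac{1}{-36}} = \frac{2780}{- \frac{1}{36}} = 2780 \left(-36\right) = -100080$)
$\left(b + 780\right) \left(3969 + 2869\right) = \left(-100080 + 780\right) \left(3969 + 2869\right) = \left(-99300\right) 6838 = -679013400$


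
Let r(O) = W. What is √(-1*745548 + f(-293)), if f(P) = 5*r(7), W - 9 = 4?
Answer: I*√745483 ≈ 863.41*I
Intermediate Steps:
W = 13 (W = 9 + 4 = 13)
r(O) = 13
f(P) = 65 (f(P) = 5*13 = 65)
√(-1*745548 + f(-293)) = √(-1*745548 + 65) = √(-745548 + 65) = √(-745483) = I*√745483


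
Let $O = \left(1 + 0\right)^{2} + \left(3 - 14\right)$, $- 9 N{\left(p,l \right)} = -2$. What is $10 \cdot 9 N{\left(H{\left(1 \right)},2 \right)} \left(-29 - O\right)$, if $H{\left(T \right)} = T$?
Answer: $-380$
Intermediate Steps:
$N{\left(p,l \right)} = \frac{2}{9}$ ($N{\left(p,l \right)} = \left(- \frac{1}{9}\right) \left(-2\right) = \frac{2}{9}$)
$O = -10$ ($O = 1^{2} + \left(3 - 14\right) = 1 - 11 = -10$)
$10 \cdot 9 N{\left(H{\left(1 \right)},2 \right)} \left(-29 - O\right) = 10 \cdot 9 \cdot \frac{2}{9} \left(-29 - -10\right) = 90 \cdot \frac{2}{9} \left(-29 + 10\right) = 20 \left(-19\right) = -380$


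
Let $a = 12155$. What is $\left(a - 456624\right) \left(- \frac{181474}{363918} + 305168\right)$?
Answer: $- \frac{24680462798012875}{181959} \approx -1.3564 \cdot 10^{11}$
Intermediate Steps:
$\left(a - 456624\right) \left(- \frac{181474}{363918} + 305168\right) = \left(12155 - 456624\right) \left(- \frac{181474}{363918} + 305168\right) = - 444469 \left(\left(-181474\right) \frac{1}{363918} + 305168\right) = - 444469 \left(- \frac{90737}{181959} + 305168\right) = \left(-444469\right) \frac{55527973375}{181959} = - \frac{24680462798012875}{181959}$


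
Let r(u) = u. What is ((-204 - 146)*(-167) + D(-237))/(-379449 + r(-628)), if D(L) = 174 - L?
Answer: -58861/380077 ≈ -0.15487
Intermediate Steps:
((-204 - 146)*(-167) + D(-237))/(-379449 + r(-628)) = ((-204 - 146)*(-167) + (174 - 1*(-237)))/(-379449 - 628) = (-350*(-167) + (174 + 237))/(-380077) = (58450 + 411)*(-1/380077) = 58861*(-1/380077) = -58861/380077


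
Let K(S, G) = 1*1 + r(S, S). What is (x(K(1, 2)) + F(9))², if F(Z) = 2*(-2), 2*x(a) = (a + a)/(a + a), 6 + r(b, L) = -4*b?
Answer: 49/4 ≈ 12.250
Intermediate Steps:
r(b, L) = -6 - 4*b
K(S, G) = -5 - 4*S (K(S, G) = 1*1 + (-6 - 4*S) = 1 + (-6 - 4*S) = -5 - 4*S)
x(a) = ½ (x(a) = ((a + a)/(a + a))/2 = ((2*a)/((2*a)))/2 = ((2*a)*(1/(2*a)))/2 = (½)*1 = ½)
F(Z) = -4
(x(K(1, 2)) + F(9))² = (½ - 4)² = (-7/2)² = 49/4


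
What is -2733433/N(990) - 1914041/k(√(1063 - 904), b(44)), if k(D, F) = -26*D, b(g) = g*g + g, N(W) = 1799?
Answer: -2733433/1799 + 1914041*√159/4134 ≈ 4318.8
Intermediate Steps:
b(g) = g + g² (b(g) = g² + g = g + g²)
-2733433/N(990) - 1914041/k(√(1063 - 904), b(44)) = -2733433/1799 - 1914041*(-1/(26*√(1063 - 904))) = -2733433*1/1799 - 1914041*(-√159/4134) = -2733433/1799 - (-1914041)*√159/4134 = -2733433/1799 + 1914041*√159/4134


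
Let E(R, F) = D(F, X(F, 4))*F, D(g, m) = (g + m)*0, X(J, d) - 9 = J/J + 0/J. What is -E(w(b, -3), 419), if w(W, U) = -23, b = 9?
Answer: 0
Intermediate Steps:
X(J, d) = 10 (X(J, d) = 9 + (J/J + 0/J) = 9 + (1 + 0) = 9 + 1 = 10)
D(g, m) = 0
E(R, F) = 0 (E(R, F) = 0*F = 0)
-E(w(b, -3), 419) = -1*0 = 0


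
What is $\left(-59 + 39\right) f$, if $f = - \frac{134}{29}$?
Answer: $\frac{2680}{29} \approx 92.414$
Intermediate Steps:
$f = - \frac{134}{29}$ ($f = \left(-134\right) \frac{1}{29} = - \frac{134}{29} \approx -4.6207$)
$\left(-59 + 39\right) f = \left(-59 + 39\right) \left(- \frac{134}{29}\right) = \left(-20\right) \left(- \frac{134}{29}\right) = \frac{2680}{29}$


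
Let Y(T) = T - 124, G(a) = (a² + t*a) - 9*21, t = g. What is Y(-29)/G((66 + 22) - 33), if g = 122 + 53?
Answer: -9/733 ≈ -0.012278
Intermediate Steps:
g = 175
t = 175
G(a) = -189 + a² + 175*a (G(a) = (a² + 175*a) - 9*21 = (a² + 175*a) - 189 = -189 + a² + 175*a)
Y(T) = -124 + T
Y(-29)/G((66 + 22) - 33) = (-124 - 29)/(-189 + ((66 + 22) - 33)² + 175*((66 + 22) - 33)) = -153/(-189 + (88 - 33)² + 175*(88 - 33)) = -153/(-189 + 55² + 175*55) = -153/(-189 + 3025 + 9625) = -153/12461 = -153*1/12461 = -9/733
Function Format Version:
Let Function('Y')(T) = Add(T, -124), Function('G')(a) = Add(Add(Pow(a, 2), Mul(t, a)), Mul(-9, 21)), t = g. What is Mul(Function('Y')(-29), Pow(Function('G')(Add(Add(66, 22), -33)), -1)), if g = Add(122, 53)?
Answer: Rational(-9, 733) ≈ -0.012278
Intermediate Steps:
g = 175
t = 175
Function('G')(a) = Add(-189, Pow(a, 2), Mul(175, a)) (Function('G')(a) = Add(Add(Pow(a, 2), Mul(175, a)), Mul(-9, 21)) = Add(Add(Pow(a, 2), Mul(175, a)), -189) = Add(-189, Pow(a, 2), Mul(175, a)))
Function('Y')(T) = Add(-124, T)
Mul(Function('Y')(-29), Pow(Function('G')(Add(Add(66, 22), -33)), -1)) = Mul(Add(-124, -29), Pow(Add(-189, Pow(Add(Add(66, 22), -33), 2), Mul(175, Add(Add(66, 22), -33))), -1)) = Mul(-153, Pow(Add(-189, Pow(Add(88, -33), 2), Mul(175, Add(88, -33))), -1)) = Mul(-153, Pow(Add(-189, Pow(55, 2), Mul(175, 55)), -1)) = Mul(-153, Pow(Add(-189, 3025, 9625), -1)) = Mul(-153, Pow(12461, -1)) = Mul(-153, Rational(1, 12461)) = Rational(-9, 733)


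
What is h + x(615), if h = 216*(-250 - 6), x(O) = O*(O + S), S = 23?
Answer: 337074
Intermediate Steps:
x(O) = O*(23 + O) (x(O) = O*(O + 23) = O*(23 + O))
h = -55296 (h = 216*(-256) = -55296)
h + x(615) = -55296 + 615*(23 + 615) = -55296 + 615*638 = -55296 + 392370 = 337074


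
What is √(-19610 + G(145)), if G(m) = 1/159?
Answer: I*√495760251/159 ≈ 140.04*I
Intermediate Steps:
G(m) = 1/159
√(-19610 + G(145)) = √(-19610 + 1/159) = √(-3117989/159) = I*√495760251/159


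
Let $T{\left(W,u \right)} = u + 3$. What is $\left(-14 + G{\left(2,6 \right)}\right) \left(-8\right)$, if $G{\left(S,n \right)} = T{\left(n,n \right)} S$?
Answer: $-32$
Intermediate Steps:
$T{\left(W,u \right)} = 3 + u$
$G{\left(S,n \right)} = S \left(3 + n\right)$ ($G{\left(S,n \right)} = \left(3 + n\right) S = S \left(3 + n\right)$)
$\left(-14 + G{\left(2,6 \right)}\right) \left(-8\right) = \left(-14 + 2 \left(3 + 6\right)\right) \left(-8\right) = \left(-14 + 2 \cdot 9\right) \left(-8\right) = \left(-14 + 18\right) \left(-8\right) = 4 \left(-8\right) = -32$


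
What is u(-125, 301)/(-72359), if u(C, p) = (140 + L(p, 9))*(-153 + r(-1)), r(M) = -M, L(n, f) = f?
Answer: 22648/72359 ≈ 0.31299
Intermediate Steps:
u(C, p) = -22648 (u(C, p) = (140 + 9)*(-153 - 1*(-1)) = 149*(-153 + 1) = 149*(-152) = -22648)
u(-125, 301)/(-72359) = -22648/(-72359) = -22648*(-1/72359) = 22648/72359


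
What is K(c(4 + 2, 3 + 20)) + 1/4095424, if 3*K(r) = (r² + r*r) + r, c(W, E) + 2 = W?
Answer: 49145089/4095424 ≈ 12.000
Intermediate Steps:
c(W, E) = -2 + W
K(r) = r/3 + 2*r²/3 (K(r) = ((r² + r*r) + r)/3 = ((r² + r²) + r)/3 = (2*r² + r)/3 = (r + 2*r²)/3 = r/3 + 2*r²/3)
K(c(4 + 2, 3 + 20)) + 1/4095424 = (-2 + (4 + 2))*(1 + 2*(-2 + (4 + 2)))/3 + 1/4095424 = (-2 + 6)*(1 + 2*(-2 + 6))/3 + 1/4095424 = (⅓)*4*(1 + 2*4) + 1/4095424 = (⅓)*4*(1 + 8) + 1/4095424 = (⅓)*4*9 + 1/4095424 = 12 + 1/4095424 = 49145089/4095424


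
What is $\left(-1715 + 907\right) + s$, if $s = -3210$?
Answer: $-4018$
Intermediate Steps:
$\left(-1715 + 907\right) + s = \left(-1715 + 907\right) - 3210 = -808 - 3210 = -4018$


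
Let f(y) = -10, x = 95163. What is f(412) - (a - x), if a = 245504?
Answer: -150351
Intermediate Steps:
f(412) - (a - x) = -10 - (245504 - 1*95163) = -10 - (245504 - 95163) = -10 - 1*150341 = -10 - 150341 = -150351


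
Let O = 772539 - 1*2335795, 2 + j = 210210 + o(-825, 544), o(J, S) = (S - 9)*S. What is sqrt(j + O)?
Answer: 2*I*sqrt(265502) ≈ 1030.5*I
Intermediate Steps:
o(J, S) = S*(-9 + S) (o(J, S) = (-9 + S)*S = S*(-9 + S))
j = 501248 (j = -2 + (210210 + 544*(-9 + 544)) = -2 + (210210 + 544*535) = -2 + (210210 + 291040) = -2 + 501250 = 501248)
O = -1563256 (O = 772539 - 2335795 = -1563256)
sqrt(j + O) = sqrt(501248 - 1563256) = sqrt(-1062008) = 2*I*sqrt(265502)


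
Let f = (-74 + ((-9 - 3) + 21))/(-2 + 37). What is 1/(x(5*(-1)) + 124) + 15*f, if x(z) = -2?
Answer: -23783/854 ≈ -27.849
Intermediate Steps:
f = -13/7 (f = (-74 + (-12 + 21))/35 = (-74 + 9)*(1/35) = -65*1/35 = -13/7 ≈ -1.8571)
1/(x(5*(-1)) + 124) + 15*f = 1/(-2 + 124) + 15*(-13/7) = 1/122 - 195/7 = -23783/854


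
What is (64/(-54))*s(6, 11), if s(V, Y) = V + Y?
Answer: -544/27 ≈ -20.148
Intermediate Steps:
(64/(-54))*s(6, 11) = (64/(-54))*(6 + 11) = (64*(-1/54))*17 = -32/27*17 = -544/27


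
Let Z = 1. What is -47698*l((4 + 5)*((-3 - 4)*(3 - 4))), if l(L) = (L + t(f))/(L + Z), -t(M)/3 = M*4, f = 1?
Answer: -1216299/32 ≈ -38009.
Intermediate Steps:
t(M) = -12*M (t(M) = -3*M*4 = -12*M)
l(L) = (-12 + L)/(1 + L) (l(L) = (L - 12*1)/(L + 1) = (L - 12)/(1 + L) = (-12 + L)/(1 + L))
-47698*l((4 + 5)*((-3 - 4)*(3 - 4))) = -47698*(-12 + (4 + 5)*((-3 - 4)*(3 - 4)))/(1 + (4 + 5)*((-3 - 4)*(3 - 4))) = -47698*(-12 + 9*(-7*(-1)))/(1 + 9*(-7*(-1))) = -47698*(-12 + 9*7)/(1 + 9*7) = -47698*(-12 + 63)/(1 + 63) = -47698*51/64 = -1216299/32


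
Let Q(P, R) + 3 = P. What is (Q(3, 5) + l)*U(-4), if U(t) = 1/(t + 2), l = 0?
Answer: 0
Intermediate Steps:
Q(P, R) = -3 + P
U(t) = 1/(2 + t)
(Q(3, 5) + l)*U(-4) = ((-3 + 3) + 0)/(2 - 4) = (0 + 0)/(-2) = 0*(-½) = 0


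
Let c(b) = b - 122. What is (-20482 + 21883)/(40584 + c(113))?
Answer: 467/13525 ≈ 0.034529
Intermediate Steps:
c(b) = -122 + b
(-20482 + 21883)/(40584 + c(113)) = (-20482 + 21883)/(40584 + (-122 + 113)) = 1401/(40584 - 9) = 1401/40575 = 1401*(1/40575) = 467/13525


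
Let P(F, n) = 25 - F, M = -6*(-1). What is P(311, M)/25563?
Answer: -286/25563 ≈ -0.011188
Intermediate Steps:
M = 6
P(311, M)/25563 = (25 - 1*311)/25563 = (25 - 311)*(1/25563) = -286*1/25563 = -286/25563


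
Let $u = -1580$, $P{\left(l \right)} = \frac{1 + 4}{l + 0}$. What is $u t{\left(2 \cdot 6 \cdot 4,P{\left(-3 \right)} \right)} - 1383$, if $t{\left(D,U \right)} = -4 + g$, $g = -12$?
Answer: $23897$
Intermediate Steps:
$P{\left(l \right)} = \frac{5}{l}$
$t{\left(D,U \right)} = -16$ ($t{\left(D,U \right)} = -4 - 12 = -16$)
$u t{\left(2 \cdot 6 \cdot 4,P{\left(-3 \right)} \right)} - 1383 = \left(-1580\right) \left(-16\right) - 1383 = 25280 - 1383 = 23897$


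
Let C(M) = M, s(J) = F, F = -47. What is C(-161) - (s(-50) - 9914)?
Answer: 9800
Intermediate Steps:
s(J) = -47
C(-161) - (s(-50) - 9914) = -161 - (-47 - 9914) = -161 - 1*(-9961) = -161 + 9961 = 9800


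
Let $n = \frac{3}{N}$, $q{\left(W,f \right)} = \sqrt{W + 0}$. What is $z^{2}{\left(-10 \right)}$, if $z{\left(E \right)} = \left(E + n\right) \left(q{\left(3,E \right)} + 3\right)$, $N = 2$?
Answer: $867 + \frac{867 \sqrt{3}}{2} \approx 1617.8$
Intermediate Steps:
$q{\left(W,f \right)} = \sqrt{W}$
$n = \frac{3}{2} \approx 1.5$
$z{\left(E \right)} = \left(3 + \sqrt{3}\right) \left(\frac{3}{2} + E\right)$ ($z{\left(E \right)} = \left(E + \frac{3}{2}\right) \left(\sqrt{3} + 3\right) = \left(\frac{3}{2} + E\right) \left(3 + \sqrt{3}\right) = \left(3 + \sqrt{3}\right) \left(\frac{3}{2} + E\right)$)
$z^{2}{\left(-10 \right)} = \left(\frac{9}{2} + 3 \left(-10\right) + \frac{3 \sqrt{3}}{2} - 10 \sqrt{3}\right)^{2} = \left(\frac{9}{2} - 30 + \frac{3 \sqrt{3}}{2} - 10 \sqrt{3}\right)^{2} = \left(- \frac{51}{2} - \frac{17 \sqrt{3}}{2}\right)^{2}$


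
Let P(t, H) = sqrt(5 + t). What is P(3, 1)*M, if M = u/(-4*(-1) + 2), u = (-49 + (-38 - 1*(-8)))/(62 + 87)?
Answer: -79*sqrt(2)/447 ≈ -0.24994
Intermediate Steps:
u = -79/149 (u = (-49 + (-38 + 8))/149 = (-49 - 30)*(1/149) = -79*1/149 = -79/149 ≈ -0.53020)
M = -79/894 (M = -79/(149*(-4*(-1) + 2)) = -79/(149*(4 + 2)) = -79/149/6 = -79/149*1/6 = -79/894 ≈ -0.088367)
P(3, 1)*M = sqrt(5 + 3)*(-79/894) = sqrt(8)*(-79/894) = (2*sqrt(2))*(-79/894) = -79*sqrt(2)/447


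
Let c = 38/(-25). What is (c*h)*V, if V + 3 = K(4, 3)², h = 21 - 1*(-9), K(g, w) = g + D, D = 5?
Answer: -17784/5 ≈ -3556.8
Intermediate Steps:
K(g, w) = 5 + g (K(g, w) = g + 5 = 5 + g)
h = 30 (h = 21 + 9 = 30)
V = 78 (V = -3 + (5 + 4)² = -3 + 9² = -3 + 81 = 78)
c = -38/25 (c = 38*(-1/25) = -38/25 ≈ -1.5200)
(c*h)*V = -38/25*30*78 = -228/5*78 = -17784/5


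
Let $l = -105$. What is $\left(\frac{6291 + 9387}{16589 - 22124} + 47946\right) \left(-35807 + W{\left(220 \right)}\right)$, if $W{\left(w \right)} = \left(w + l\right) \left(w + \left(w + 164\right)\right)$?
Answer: $\frac{992260320344}{615} \approx 1.6134 \cdot 10^{9}$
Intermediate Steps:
$W{\left(w \right)} = \left(-105 + w\right) \left(164 + 2 w\right)$ ($W{\left(w \right)} = \left(w - 105\right) \left(w + \left(w + 164\right)\right) = \left(-105 + w\right) \left(w + \left(164 + w\right)\right) = \left(-105 + w\right) \left(164 + 2 w\right)$)
$\left(\frac{6291 + 9387}{16589 - 22124} + 47946\right) \left(-35807 + W{\left(220 \right)}\right) = \left(\frac{6291 + 9387}{16589 - 22124} + 47946\right) \left(-35807 - \left(27340 - 96800\right)\right) = \left(\frac{15678}{-5535} + 47946\right) \left(-35807 - -69460\right) = \left(15678 \left(- \frac{1}{5535}\right) + 47946\right) \left(-35807 - -69460\right) = \left(- \frac{1742}{615} + 47946\right) \left(-35807 + 69460\right) = \frac{29485048}{615} \cdot 33653 = \frac{992260320344}{615}$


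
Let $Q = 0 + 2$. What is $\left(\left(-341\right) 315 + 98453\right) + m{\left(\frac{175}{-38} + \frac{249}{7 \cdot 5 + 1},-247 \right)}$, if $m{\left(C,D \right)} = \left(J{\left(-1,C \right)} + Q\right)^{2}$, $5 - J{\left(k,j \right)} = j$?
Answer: $- \frac{464737847}{51984} \approx -8940.0$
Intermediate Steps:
$Q = 2$
$J{\left(k,j \right)} = 5 - j$
$m{\left(C,D \right)} = \left(7 - C\right)^{2}$ ($m{\left(C,D \right)} = \left(\left(5 - C\right) + 2\right)^{2} = \left(7 - C\right)^{2}$)
$\left(\left(-341\right) 315 + 98453\right) + m{\left(\frac{175}{-38} + \frac{249}{7 \cdot 5 + 1},-247 \right)} = \left(\left(-341\right) 315 + 98453\right) + \left(-7 + \left(\frac{175}{-38} + \frac{249}{7 \cdot 5 + 1}\right)\right)^{2} = \left(-107415 + 98453\right) + \left(-7 + \left(175 \left(- \frac{1}{38}\right) + \frac{249}{35 + 1}\right)\right)^{2} = -8962 + \left(-7 - \left(\frac{175}{38} - \frac{249}{36}\right)\right)^{2} = -8962 + \left(-7 + \left(- \frac{175}{38} + 249 \cdot \frac{1}{36}\right)\right)^{2} = -8962 + \left(-7 + \left(- \frac{175}{38} + \frac{83}{12}\right)\right)^{2} = -8962 + \left(-7 + \frac{527}{228}\right)^{2} = -8962 + \left(- \frac{1069}{228}\right)^{2} = -8962 + \frac{1142761}{51984} = - \frac{464737847}{51984}$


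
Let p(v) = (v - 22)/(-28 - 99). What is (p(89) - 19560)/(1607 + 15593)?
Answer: -2484187/2184400 ≈ -1.1372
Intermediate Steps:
p(v) = 22/127 - v/127 (p(v) = (-22 + v)/(-127) = (-22 + v)*(-1/127) = 22/127 - v/127)
(p(89) - 19560)/(1607 + 15593) = ((22/127 - 1/127*89) - 19560)/(1607 + 15593) = ((22/127 - 89/127) - 19560)/17200 = (-67/127 - 19560)*(1/17200) = -2484187/127*1/17200 = -2484187/2184400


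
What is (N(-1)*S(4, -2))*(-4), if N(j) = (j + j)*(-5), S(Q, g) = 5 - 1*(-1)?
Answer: -240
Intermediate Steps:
S(Q, g) = 6 (S(Q, g) = 5 + 1 = 6)
N(j) = -10*j (N(j) = (2*j)*(-5) = -10*j)
(N(-1)*S(4, -2))*(-4) = (-10*(-1)*6)*(-4) = (10*6)*(-4) = 60*(-4) = -240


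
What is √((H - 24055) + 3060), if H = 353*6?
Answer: I*√18877 ≈ 137.39*I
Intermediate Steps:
H = 2118
√((H - 24055) + 3060) = √((2118 - 24055) + 3060) = √(-21937 + 3060) = √(-18877) = I*√18877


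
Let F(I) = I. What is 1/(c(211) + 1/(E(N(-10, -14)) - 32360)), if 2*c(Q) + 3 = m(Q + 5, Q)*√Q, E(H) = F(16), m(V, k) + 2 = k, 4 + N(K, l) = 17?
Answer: 1569233848/2410471875951255 + 109321038112*√211/2410471875951255 ≈ 0.00065944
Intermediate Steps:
N(K, l) = 13 (N(K, l) = -4 + 17 = 13)
m(V, k) = -2 + k
E(H) = 16
c(Q) = -3/2 + √Q*(-2 + Q)/2 (c(Q) = -3/2 + ((-2 + Q)*√Q)/2 = -3/2 + (√Q*(-2 + Q))/2 = -3/2 + √Q*(-2 + Q)/2)
1/(c(211) + 1/(E(N(-10, -14)) - 32360)) = 1/((-3/2 + √211*(-2 + 211)/2) + 1/(16 - 32360)) = 1/((-3/2 + (½)*√211*209) + 1/(-32344)) = 1/((-3/2 + 209*√211/2) - 1/32344) = 1/(-48517/32344 + 209*√211/2)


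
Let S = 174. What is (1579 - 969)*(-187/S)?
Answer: -57035/87 ≈ -655.57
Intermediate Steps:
(1579 - 969)*(-187/S) = (1579 - 969)*(-187/174) = 610*(-187*1/174) = 610*(-187/174) = -57035/87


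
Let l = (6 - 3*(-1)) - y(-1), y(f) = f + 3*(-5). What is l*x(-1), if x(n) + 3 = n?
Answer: -100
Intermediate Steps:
x(n) = -3 + n
y(f) = -15 + f (y(f) = f - 15 = -15 + f)
l = 25 (l = (6 - 3*(-1)) - (-15 - 1) = (6 + 3) - 1*(-16) = 9 + 16 = 25)
l*x(-1) = 25*(-3 - 1) = 25*(-4) = -100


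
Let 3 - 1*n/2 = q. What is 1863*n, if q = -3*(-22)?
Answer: -234738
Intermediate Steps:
q = 66
n = -126 (n = 6 - 2*66 = 6 - 132 = -126)
1863*n = 1863*(-126) = -234738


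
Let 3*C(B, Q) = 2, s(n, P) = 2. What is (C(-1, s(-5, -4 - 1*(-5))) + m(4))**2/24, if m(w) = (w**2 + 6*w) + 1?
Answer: 15625/216 ≈ 72.338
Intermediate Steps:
C(B, Q) = 2/3 (C(B, Q) = (1/3)*2 = 2/3)
m(w) = 1 + w**2 + 6*w
(C(-1, s(-5, -4 - 1*(-5))) + m(4))**2/24 = (2/3 + (1 + 4**2 + 6*4))**2/24 = (2/3 + (1 + 16 + 24))**2*(1/24) = (2/3 + 41)**2*(1/24) = (125/3)**2*(1/24) = (15625/9)*(1/24) = 15625/216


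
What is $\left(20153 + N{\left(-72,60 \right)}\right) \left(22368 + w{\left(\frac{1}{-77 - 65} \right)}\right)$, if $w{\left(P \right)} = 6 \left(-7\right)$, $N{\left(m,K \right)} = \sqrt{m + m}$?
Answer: $449935878 + 267912 i \approx 4.4994 \cdot 10^{8} + 2.6791 \cdot 10^{5} i$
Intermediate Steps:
$N{\left(m,K \right)} = \sqrt{2} \sqrt{m}$ ($N{\left(m,K \right)} = \sqrt{2 m} = \sqrt{2} \sqrt{m}$)
$w{\left(P \right)} = -42$
$\left(20153 + N{\left(-72,60 \right)}\right) \left(22368 + w{\left(\frac{1}{-77 - 65} \right)}\right) = \left(20153 + \sqrt{2} \sqrt{-72}\right) \left(22368 - 42\right) = \left(20153 + \sqrt{2} \cdot 6 i \sqrt{2}\right) 22326 = \left(20153 + 12 i\right) 22326 = 449935878 + 267912 i$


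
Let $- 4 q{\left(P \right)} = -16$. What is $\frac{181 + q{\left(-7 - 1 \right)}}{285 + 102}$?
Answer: $\frac{185}{387} \approx 0.47804$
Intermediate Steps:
$q{\left(P \right)} = 4$ ($q{\left(P \right)} = \left(- \frac{1}{4}\right) \left(-16\right) = 4$)
$\frac{181 + q{\left(-7 - 1 \right)}}{285 + 102} = \frac{181 + 4}{285 + 102} = \frac{185}{387}$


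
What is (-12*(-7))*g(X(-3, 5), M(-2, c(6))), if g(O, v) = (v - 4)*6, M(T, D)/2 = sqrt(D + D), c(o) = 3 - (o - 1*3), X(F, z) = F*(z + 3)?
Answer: -2016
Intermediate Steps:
X(F, z) = F*(3 + z)
c(o) = 6 - o (c(o) = 3 - (o - 3) = 3 - (-3 + o) = 3 + (3 - o) = 6 - o)
M(T, D) = 2*sqrt(2)*sqrt(D) (M(T, D) = 2*sqrt(D + D) = 2*sqrt(2*D) = 2*(sqrt(2)*sqrt(D)) = 2*sqrt(2)*sqrt(D))
g(O, v) = -24 + 6*v (g(O, v) = (-4 + v)*6 = -24 + 6*v)
(-12*(-7))*g(X(-3, 5), M(-2, c(6))) = (-12*(-7))*(-24 + 6*(2*sqrt(2)*sqrt(6 - 1*6))) = 84*(-24 + 6*(2*sqrt(2)*sqrt(6 - 6))) = 84*(-24 + 6*(2*sqrt(2)*sqrt(0))) = 84*(-24 + 6*(2*sqrt(2)*0)) = 84*(-24 + 6*0) = 84*(-24 + 0) = 84*(-24) = -2016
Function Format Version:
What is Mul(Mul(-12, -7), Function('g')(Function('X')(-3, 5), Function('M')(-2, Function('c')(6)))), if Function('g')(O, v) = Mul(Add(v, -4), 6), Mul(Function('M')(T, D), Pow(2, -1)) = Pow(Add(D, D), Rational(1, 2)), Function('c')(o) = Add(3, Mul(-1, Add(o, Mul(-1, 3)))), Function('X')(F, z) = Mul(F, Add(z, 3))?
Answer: -2016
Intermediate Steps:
Function('X')(F, z) = Mul(F, Add(3, z))
Function('c')(o) = Add(6, Mul(-1, o)) (Function('c')(o) = Add(3, Mul(-1, Add(o, -3))) = Add(3, Mul(-1, Add(-3, o))) = Add(3, Add(3, Mul(-1, o))) = Add(6, Mul(-1, o)))
Function('M')(T, D) = Mul(2, Pow(2, Rational(1, 2)), Pow(D, Rational(1, 2))) (Function('M')(T, D) = Mul(2, Pow(Add(D, D), Rational(1, 2))) = Mul(2, Pow(Mul(2, D), Rational(1, 2))) = Mul(2, Mul(Pow(2, Rational(1, 2)), Pow(D, Rational(1, 2)))) = Mul(2, Pow(2, Rational(1, 2)), Pow(D, Rational(1, 2))))
Function('g')(O, v) = Add(-24, Mul(6, v)) (Function('g')(O, v) = Mul(Add(-4, v), 6) = Add(-24, Mul(6, v)))
Mul(Mul(-12, -7), Function('g')(Function('X')(-3, 5), Function('M')(-2, Function('c')(6)))) = Mul(Mul(-12, -7), Add(-24, Mul(6, Mul(2, Pow(2, Rational(1, 2)), Pow(Add(6, Mul(-1, 6)), Rational(1, 2)))))) = Mul(84, Add(-24, Mul(6, Mul(2, Pow(2, Rational(1, 2)), Pow(Add(6, -6), Rational(1, 2)))))) = Mul(84, Add(-24, Mul(6, Mul(2, Pow(2, Rational(1, 2)), Pow(0, Rational(1, 2)))))) = Mul(84, Add(-24, Mul(6, Mul(2, Pow(2, Rational(1, 2)), 0)))) = Mul(84, Add(-24, Mul(6, 0))) = Mul(84, Add(-24, 0)) = Mul(84, -24) = -2016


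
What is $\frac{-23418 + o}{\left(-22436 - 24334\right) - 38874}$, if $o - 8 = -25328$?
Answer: $\frac{8123}{14274} \approx 0.56908$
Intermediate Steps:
$o = -25320$ ($o = 8 - 25328 = -25320$)
$\frac{-23418 + o}{\left(-22436 - 24334\right) - 38874} = \frac{-23418 - 25320}{\left(-22436 - 24334\right) - 38874} = - \frac{48738}{\left(-22436 - 24334\right) - 38874} = - \frac{48738}{-46770 - 38874} = - \frac{48738}{-85644} = \left(-48738\right) \left(- \frac{1}{85644}\right) = \frac{8123}{14274}$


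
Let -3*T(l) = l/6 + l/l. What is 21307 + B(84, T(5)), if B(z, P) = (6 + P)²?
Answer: 6912877/324 ≈ 21336.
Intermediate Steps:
T(l) = -⅓ - l/18 (T(l) = -(l/6 + l/l)/3 = -(l*(⅙) + 1)/3 = -(l/6 + 1)/3 = -(1 + l/6)/3 = -⅓ - l/18)
21307 + B(84, T(5)) = 21307 + (6 + (-⅓ - 1/18*5))² = 21307 + (6 + (-⅓ - 5/18))² = 21307 + (6 - 11/18)² = 21307 + (97/18)² = 21307 + 9409/324 = 6912877/324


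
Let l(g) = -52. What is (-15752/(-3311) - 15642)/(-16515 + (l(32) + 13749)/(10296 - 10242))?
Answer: 254167740/264312013 ≈ 0.96162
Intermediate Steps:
(-15752/(-3311) - 15642)/(-16515 + (l(32) + 13749)/(10296 - 10242)) = (-15752/(-3311) - 15642)/(-16515 + (-52 + 13749)/(10296 - 10242)) = (-15752*(-1/3311) - 15642)/(-16515 + 13697/54) = (1432/301 - 15642)/(-16515 + 13697*(1/54)) = -4706810/(301*(-16515 + 13697/54)) = -4706810/(301*(-878113/54)) = -4706810/301*(-54/878113) = 254167740/264312013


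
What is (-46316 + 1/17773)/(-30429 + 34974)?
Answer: -823174267/80778285 ≈ -10.191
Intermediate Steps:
(-46316 + 1/17773)/(-30429 + 34974) = (-46316 + 1/17773)/4545 = -823174267/17773*1/4545 = -823174267/80778285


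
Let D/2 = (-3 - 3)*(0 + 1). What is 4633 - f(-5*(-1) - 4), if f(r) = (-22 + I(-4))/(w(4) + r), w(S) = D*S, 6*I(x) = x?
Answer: 653185/141 ≈ 4632.5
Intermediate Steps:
D = -12 (D = 2*((-3 - 3)*(0 + 1)) = 2*(-6*1) = 2*(-6) = -12)
I(x) = x/6
w(S) = -12*S
f(r) = -68/(3*(-48 + r)) (f(r) = (-22 + (⅙)*(-4))/(-12*4 + r) = (-22 - ⅔)/(-48 + r) = -68/(3*(-48 + r)))
4633 - f(-5*(-1) - 4) = 4633 - (-68)/(-144 + 3*(-5*(-1) - 4)) = 4633 - (-68)/(-144 + 3*(5 - 4)) = 4633 - (-68)/(-144 + 3*1) = 4633 - (-68)/(-144 + 3) = 4633 - (-68)/(-141) = 4633 - (-68)*(-1)/141 = 4633 - 1*68/141 = 4633 - 68/141 = 653185/141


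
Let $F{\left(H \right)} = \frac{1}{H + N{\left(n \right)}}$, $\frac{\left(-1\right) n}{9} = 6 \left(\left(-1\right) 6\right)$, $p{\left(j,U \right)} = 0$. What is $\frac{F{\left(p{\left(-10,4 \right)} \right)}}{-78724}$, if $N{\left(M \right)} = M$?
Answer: $- \frac{1}{25506576} \approx -3.9206 \cdot 10^{-8}$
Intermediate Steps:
$n = 324$ ($n = - 9 \cdot 6 \left(\left(-1\right) 6\right) = - 9 \cdot 6 \left(-6\right) = \left(-9\right) \left(-36\right) = 324$)
$F{\left(H \right)} = \frac{1}{324 + H}$ ($F{\left(H \right)} = \frac{1}{H + 324} = \frac{1}{324 + H}$)
$\frac{F{\left(p{\left(-10,4 \right)} \right)}}{-78724} = \frac{1}{\left(324 + 0\right) \left(-78724\right)} = \frac{1}{324} \left(- \frac{1}{78724}\right) = - \frac{1}{25506576}$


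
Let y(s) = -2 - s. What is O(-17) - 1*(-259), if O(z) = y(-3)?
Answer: 260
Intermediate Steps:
O(z) = 1 (O(z) = -2 - 1*(-3) = -2 + 3 = 1)
O(-17) - 1*(-259) = 1 - 1*(-259) = 1 + 259 = 260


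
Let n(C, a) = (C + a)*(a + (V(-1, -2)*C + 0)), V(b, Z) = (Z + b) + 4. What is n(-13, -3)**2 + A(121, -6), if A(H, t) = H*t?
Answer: 64810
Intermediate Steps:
V(b, Z) = 4 + Z + b
n(C, a) = (C + a)**2 (n(C, a) = (C + a)*(a + ((4 - 2 - 1)*C + 0)) = (C + a)*(a + (1*C + 0)) = (C + a)*(a + (C + 0)) = (C + a)*(a + C) = (C + a)*(C + a) = (C + a)**2)
n(-13, -3)**2 + A(121, -6) = ((-13)**2 + (-3)**2 + 2*(-13)*(-3))**2 + 121*(-6) = (169 + 9 + 78)**2 - 726 = 256**2 - 726 = 65536 - 726 = 64810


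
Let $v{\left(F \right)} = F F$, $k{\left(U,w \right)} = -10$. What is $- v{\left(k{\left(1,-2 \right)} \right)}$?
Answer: $-100$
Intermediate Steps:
$v{\left(F \right)} = F^{2}$
$- v{\left(k{\left(1,-2 \right)} \right)} = - \left(-10\right)^{2} = \left(-1\right) 100 = -100$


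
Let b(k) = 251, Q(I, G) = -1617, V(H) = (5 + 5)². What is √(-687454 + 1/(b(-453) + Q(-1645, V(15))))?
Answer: I*√1282758917390/1366 ≈ 829.13*I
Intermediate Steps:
V(H) = 100 (V(H) = 10² = 100)
√(-687454 + 1/(b(-453) + Q(-1645, V(15)))) = √(-687454 + 1/(251 - 1617)) = √(-687454 + 1/(-1366)) = √(-687454 - 1/1366) = √(-939062165/1366) = I*√1282758917390/1366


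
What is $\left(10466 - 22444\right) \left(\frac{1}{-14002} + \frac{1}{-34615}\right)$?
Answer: $\frac{291167213}{242339615} \approx 1.2015$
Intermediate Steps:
$\left(10466 - 22444\right) \left(\frac{1}{-14002} + \frac{1}{-34615}\right) = - 11978 \left(- \frac{1}{14002} - \frac{1}{34615}\right) = \left(-11978\right) \left(- \frac{48617}{484679230}\right) = \frac{291167213}{242339615}$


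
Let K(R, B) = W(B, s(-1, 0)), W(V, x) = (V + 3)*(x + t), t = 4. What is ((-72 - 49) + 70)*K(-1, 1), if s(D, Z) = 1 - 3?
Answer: -408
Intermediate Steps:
s(D, Z) = -2
W(V, x) = (3 + V)*(4 + x) (W(V, x) = (V + 3)*(x + 4) = (3 + V)*(4 + x))
K(R, B) = 6 + 2*B (K(R, B) = 12 + 3*(-2) + 4*B + B*(-2) = 12 - 6 + 4*B - 2*B = 6 + 2*B)
((-72 - 49) + 70)*K(-1, 1) = ((-72 - 49) + 70)*(6 + 2*1) = (-121 + 70)*(6 + 2) = -51*8 = -408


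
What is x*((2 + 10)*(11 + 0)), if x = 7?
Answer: 924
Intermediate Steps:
x*((2 + 10)*(11 + 0)) = 7*((2 + 10)*(11 + 0)) = 7*(12*11) = 7*132 = 924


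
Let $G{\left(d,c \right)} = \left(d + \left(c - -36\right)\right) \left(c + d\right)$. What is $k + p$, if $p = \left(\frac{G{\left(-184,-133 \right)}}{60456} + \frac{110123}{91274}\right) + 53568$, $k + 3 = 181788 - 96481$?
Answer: $\frac{383159473712677}{2759030472} \approx 1.3887 \cdot 10^{5}$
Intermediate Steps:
$G{\left(d,c \right)} = \left(c + d\right) \left(36 + c + d\right)$ ($G{\left(d,c \right)} = \left(d + \left(c + 36\right)\right) \left(c + d\right) = \left(d + \left(36 + c\right)\right) \left(c + d\right) = \left(36 + c + d\right) \left(c + d\right) = \left(c + d\right) \left(36 + c + d\right)$)
$k = 85304$ ($k = -3 + \left(181788 - 96481\right) = -3 + 85307 = 85304$)
$p = \frac{147803138329189}{2759030472}$ ($p = \left(\frac{\left(-133\right)^{2} + \left(-184\right)^{2} + 36 \left(-133\right) + 36 \left(-184\right) + 2 \left(-133\right) \left(-184\right)}{60456} + \frac{110123}{91274}\right) + 53568 = \left(\left(17689 + 33856 - 4788 - 6624 + 48944\right) \frac{1}{60456} + 110123 \cdot \frac{1}{91274}\right) + 53568 = \left(89077 \cdot \frac{1}{60456} + \frac{110123}{91274}\right) + 53568 = \left(\frac{89077}{60456} + \frac{110123}{91274}\right) + 53568 = \frac{7394005093}{2759030472} + 53568 = \frac{147803138329189}{2759030472} \approx 53571.0$)
$k + p = 85304 + \frac{147803138329189}{2759030472} = \frac{383159473712677}{2759030472}$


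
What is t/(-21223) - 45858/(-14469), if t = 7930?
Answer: 286168388/102358529 ≈ 2.7957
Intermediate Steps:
t/(-21223) - 45858/(-14469) = 7930/(-21223) - 45858/(-14469) = 7930*(-1/21223) - 45858*(-1/14469) = -7930/21223 + 15286/4823 = 286168388/102358529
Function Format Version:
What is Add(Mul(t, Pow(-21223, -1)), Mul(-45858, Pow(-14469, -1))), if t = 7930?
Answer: Rational(286168388, 102358529) ≈ 2.7957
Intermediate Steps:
Add(Mul(t, Pow(-21223, -1)), Mul(-45858, Pow(-14469, -1))) = Add(Mul(7930, Pow(-21223, -1)), Mul(-45858, Pow(-14469, -1))) = Add(Mul(7930, Rational(-1, 21223)), Mul(-45858, Rational(-1, 14469))) = Add(Rational(-7930, 21223), Rational(15286, 4823)) = Rational(286168388, 102358529)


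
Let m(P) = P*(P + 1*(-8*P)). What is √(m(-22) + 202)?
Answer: 3*I*√354 ≈ 56.445*I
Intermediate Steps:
m(P) = -7*P² (m(P) = P*(P - 8*P) = P*(-7*P) = -7*P²)
√(m(-22) + 202) = √(-7*(-22)² + 202) = √(-7*484 + 202) = √(-3388 + 202) = √(-3186) = 3*I*√354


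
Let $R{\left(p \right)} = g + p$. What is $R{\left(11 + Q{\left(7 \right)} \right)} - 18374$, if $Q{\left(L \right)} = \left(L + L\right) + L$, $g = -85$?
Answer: $-18427$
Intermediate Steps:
$Q{\left(L \right)} = 3 L$ ($Q{\left(L \right)} = 2 L + L = 3 L$)
$R{\left(p \right)} = -85 + p$
$R{\left(11 + Q{\left(7 \right)} \right)} - 18374 = \left(-85 + \left(11 + 3 \cdot 7\right)\right) - 18374 = \left(-85 + \left(11 + 21\right)\right) - 18374 = \left(-85 + 32\right) - 18374 = -53 - 18374 = -18427$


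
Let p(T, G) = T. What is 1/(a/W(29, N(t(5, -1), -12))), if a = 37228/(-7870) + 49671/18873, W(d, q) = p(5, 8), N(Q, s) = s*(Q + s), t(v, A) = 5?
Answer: -41258475/17316293 ≈ -2.3826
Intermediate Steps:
W(d, q) = 5
a = -17316293/8251695 (a = 37228*(-1/7870) + 49671*(1/18873) = -18614/3935 + 5519/2097 = -17316293/8251695 ≈ -2.0985)
1/(a/W(29, N(t(5, -1), -12))) = 1/(-17316293/8251695/5) = 1/(-17316293/8251695*⅕) = 1/(-17316293/41258475) = -41258475/17316293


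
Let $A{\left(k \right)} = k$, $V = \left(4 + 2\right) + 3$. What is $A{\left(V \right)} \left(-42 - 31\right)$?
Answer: $-657$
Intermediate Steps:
$V = 9$ ($V = 6 + 3 = 9$)
$A{\left(V \right)} \left(-42 - 31\right) = 9 \left(-42 - 31\right) = 9 \left(-73\right) = -657$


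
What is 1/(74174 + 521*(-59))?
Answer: 1/43435 ≈ 2.3023e-5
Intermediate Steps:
1/(74174 + 521*(-59)) = 1/(74174 - 30739) = 1/43435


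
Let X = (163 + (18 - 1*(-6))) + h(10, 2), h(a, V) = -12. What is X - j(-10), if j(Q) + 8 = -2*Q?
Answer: 163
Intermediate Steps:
j(Q) = -8 - 2*Q
X = 175 (X = (163 + (18 - 1*(-6))) - 12 = (163 + (18 + 6)) - 12 = (163 + 24) - 12 = 187 - 12 = 175)
X - j(-10) = 175 - (-8 - 2*(-10)) = 175 - (-8 + 20) = 175 - 1*12 = 175 - 12 = 163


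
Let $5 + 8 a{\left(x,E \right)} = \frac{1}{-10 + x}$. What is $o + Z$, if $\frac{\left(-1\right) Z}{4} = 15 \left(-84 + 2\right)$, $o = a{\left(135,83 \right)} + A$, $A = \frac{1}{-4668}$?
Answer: $\frac{2870455771}{583500} \approx 4919.4$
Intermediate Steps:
$a{\left(x,E \right)} = - \frac{5}{8} + \frac{1}{8 \left(-10 + x\right)}$
$A = - \frac{1}{4668} \approx -0.00021422$
$o = - \frac{364229}{583500}$ ($o = \frac{51 - 675}{8 \left(-10 + 135\right)} - \frac{1}{4668} = \frac{51 - 675}{8 \cdot 125} - \frac{1}{4668} = \frac{1}{8} \cdot \frac{1}{125} \left(-624\right) - \frac{1}{4668} = - \frac{78}{125} - \frac{1}{4668} = - \frac{364229}{583500} \approx -0.62421$)
$Z = 4920$ ($Z = - 4 \cdot 15 \left(-84 + 2\right) = - 4 \cdot 15 \left(-82\right) = \left(-4\right) \left(-1230\right) = 4920$)
$o + Z = - \frac{364229}{583500} + 4920 = \frac{2870455771}{583500}$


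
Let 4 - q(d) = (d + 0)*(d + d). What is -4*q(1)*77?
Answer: -616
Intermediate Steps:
q(d) = 4 - 2*d² (q(d) = 4 - (d + 0)*(d + d) = 4 - d*2*d = 4 - 2*d²)
-4*q(1)*77 = -4*(4 - 2*1²)*77 = -4*(4 - 2*1)*77 = -4*(4 - 2)*77 = -4*2*77 = -8*77 = -616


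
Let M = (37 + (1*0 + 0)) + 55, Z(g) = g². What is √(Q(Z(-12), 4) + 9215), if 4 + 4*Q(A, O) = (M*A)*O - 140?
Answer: √22427 ≈ 149.76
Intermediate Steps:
M = 92 (M = (37 + (0 + 0)) + 55 = (37 + 0) + 55 = 37 + 55 = 92)
Q(A, O) = -36 + 23*A*O (Q(A, O) = -1 + ((92*A)*O - 140)/4 = -1 + (92*A*O - 140)/4 = -1 + (-140 + 92*A*O)/4 = -1 + (-35 + 23*A*O) = -36 + 23*A*O)
√(Q(Z(-12), 4) + 9215) = √((-36 + 23*(-12)²*4) + 9215) = √((-36 + 23*144*4) + 9215) = √((-36 + 13248) + 9215) = √(13212 + 9215) = √22427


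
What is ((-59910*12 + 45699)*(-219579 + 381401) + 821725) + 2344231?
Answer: -108938802706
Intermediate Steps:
((-59910*12 + 45699)*(-219579 + 381401) + 821725) + 2344231 = ((-718920 + 45699)*161822 + 821725) + 2344231 = (-673221*161822 + 821725) + 2344231 = (-108941968662 + 821725) + 2344231 = -108941146937 + 2344231 = -108938802706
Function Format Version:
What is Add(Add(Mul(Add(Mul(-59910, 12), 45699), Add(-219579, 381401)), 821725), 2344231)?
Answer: -108938802706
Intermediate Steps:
Add(Add(Mul(Add(Mul(-59910, 12), 45699), Add(-219579, 381401)), 821725), 2344231) = Add(Add(Mul(Add(-718920, 45699), 161822), 821725), 2344231) = Add(Add(Mul(-673221, 161822), 821725), 2344231) = Add(Add(-108941968662, 821725), 2344231) = Add(-108941146937, 2344231) = -108938802706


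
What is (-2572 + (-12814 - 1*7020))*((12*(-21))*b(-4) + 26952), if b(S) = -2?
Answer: -615179136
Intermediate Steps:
(-2572 + (-12814 - 1*7020))*((12*(-21))*b(-4) + 26952) = (-2572 + (-12814 - 1*7020))*((12*(-21))*(-2) + 26952) = (-2572 + (-12814 - 7020))*(-252*(-2) + 26952) = (-2572 - 19834)*(504 + 26952) = -22406*27456 = -615179136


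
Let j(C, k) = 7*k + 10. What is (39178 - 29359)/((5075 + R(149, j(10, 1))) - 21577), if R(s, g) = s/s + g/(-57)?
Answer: -559683/940574 ≈ -0.59504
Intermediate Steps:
j(C, k) = 10 + 7*k
R(s, g) = 1 - g/57 (R(s, g) = 1 + g*(-1/57) = 1 - g/57)
(39178 - 29359)/((5075 + R(149, j(10, 1))) - 21577) = (39178 - 29359)/((5075 + (1 - (10 + 7*1)/57)) - 21577) = 9819/((5075 + (1 - (10 + 7)/57)) - 21577) = 9819/((5075 + (1 - 1/57*17)) - 21577) = 9819/((5075 + (1 - 17/57)) - 21577) = 9819/((5075 + 40/57) - 21577) = 9819/(289315/57 - 21577) = 9819/(-940574/57) = 9819*(-57/940574) = -559683/940574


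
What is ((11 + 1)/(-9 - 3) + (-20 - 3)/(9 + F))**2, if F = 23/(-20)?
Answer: 380689/24649 ≈ 15.444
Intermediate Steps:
F = -23/20 (F = 23*(-1/20) = -23/20 ≈ -1.1500)
((11 + 1)/(-9 - 3) + (-20 - 3)/(9 + F))**2 = ((11 + 1)/(-9 - 3) + (-20 - 3)/(9 - 23/20))**2 = (12/(-12) - 23/157/20)**2 = (12*(-1/12) - 23*20/157)**2 = (-1 - 460/157)**2 = (-617/157)**2 = 380689/24649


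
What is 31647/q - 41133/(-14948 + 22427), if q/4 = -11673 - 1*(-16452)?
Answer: -6785315/1765044 ≈ -3.8443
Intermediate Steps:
q = 19116 (q = 4*(-11673 - 1*(-16452)) = 4*(-11673 + 16452) = 4*4779 = 19116)
31647/q - 41133/(-14948 + 22427) = 31647/19116 - 41133/(-14948 + 22427) = 31647*(1/19116) - 41133/7479 = 10549/6372 - 41133*1/7479 = 10549/6372 - 13711/2493 = -6785315/1765044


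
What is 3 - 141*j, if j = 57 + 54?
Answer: -15648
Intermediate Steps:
j = 111
3 - 141*j = 3 - 141*111 = 3 - 15651 = -15648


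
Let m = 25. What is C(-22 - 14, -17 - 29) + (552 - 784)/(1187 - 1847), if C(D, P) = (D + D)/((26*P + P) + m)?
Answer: 82466/200805 ≈ 0.41068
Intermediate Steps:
C(D, P) = 2*D/(25 + 27*P) (C(D, P) = (D + D)/((26*P + P) + 25) = (2*D)/(27*P + 25) = (2*D)/(25 + 27*P) = 2*D/(25 + 27*P))
C(-22 - 14, -17 - 29) + (552 - 784)/(1187 - 1847) = 2*(-22 - 14)/(25 + 27*(-17 - 29)) + (552 - 784)/(1187 - 1847) = 2*(-36)/(25 + 27*(-46)) - 232/(-660) = 2*(-36)/(25 - 1242) - 232*(-1/660) = 2*(-36)/(-1217) + 58/165 = 2*(-36)*(-1/1217) + 58/165 = 72/1217 + 58/165 = 82466/200805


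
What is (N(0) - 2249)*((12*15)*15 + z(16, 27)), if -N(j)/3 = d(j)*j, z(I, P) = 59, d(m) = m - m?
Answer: -6204991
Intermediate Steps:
d(m) = 0
N(j) = 0 (N(j) = -0*j = -3*0 = 0)
(N(0) - 2249)*((12*15)*15 + z(16, 27)) = (0 - 2249)*((12*15)*15 + 59) = -2249*(180*15 + 59) = -2249*(2700 + 59) = -2249*2759 = -6204991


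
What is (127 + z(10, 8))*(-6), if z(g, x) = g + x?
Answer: -870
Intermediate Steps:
(127 + z(10, 8))*(-6) = (127 + (10 + 8))*(-6) = (127 + 18)*(-6) = 145*(-6) = -870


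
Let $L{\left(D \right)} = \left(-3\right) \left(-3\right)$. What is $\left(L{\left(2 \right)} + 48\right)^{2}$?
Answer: $3249$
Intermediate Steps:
$L{\left(D \right)} = 9$
$\left(L{\left(2 \right)} + 48\right)^{2} = \left(9 + 48\right)^{2} = 57^{2} = 3249$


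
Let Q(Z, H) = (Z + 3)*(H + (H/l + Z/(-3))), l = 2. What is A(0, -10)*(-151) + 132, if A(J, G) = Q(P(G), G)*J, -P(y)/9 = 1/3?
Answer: 132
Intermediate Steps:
P(y) = -3 (P(y) = -9/3 = -9*⅓ = -3)
Q(Z, H) = (3 + Z)*(-Z/3 + 3*H/2) (Q(Z, H) = (Z + 3)*(H + (H/2 + Z/(-3))) = (3 + Z)*(H + (H*(½) + Z*(-⅓))) = (3 + Z)*(H + (H/2 - Z/3)) = (3 + Z)*(-Z/3 + 3*H/2))
A(J, G) = 0 (A(J, G) = (-1*(-3) - ⅓*(-3)² + 9*G/2 + (3/2)*G*(-3))*J = (3 - ⅓*9 + 9*G/2 - 9*G/2)*J = (3 - 3 + 9*G/2 - 9*G/2)*J = 0*J = 0)
A(0, -10)*(-151) + 132 = 0*(-151) + 132 = 0 + 132 = 132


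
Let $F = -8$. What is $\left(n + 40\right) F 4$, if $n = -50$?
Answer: $320$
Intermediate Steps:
$\left(n + 40\right) F 4 = \left(-50 + 40\right) \left(\left(-8\right) 4\right) = \left(-10\right) \left(-32\right) = 320$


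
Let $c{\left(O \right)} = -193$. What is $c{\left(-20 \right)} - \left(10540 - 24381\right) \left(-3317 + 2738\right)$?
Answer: $-8014132$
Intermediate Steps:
$c{\left(-20 \right)} - \left(10540 - 24381\right) \left(-3317 + 2738\right) = -193 - \left(10540 - 24381\right) \left(-3317 + 2738\right) = -193 - \left(-13841\right) \left(-579\right) = -193 - 8013939 = -8014132$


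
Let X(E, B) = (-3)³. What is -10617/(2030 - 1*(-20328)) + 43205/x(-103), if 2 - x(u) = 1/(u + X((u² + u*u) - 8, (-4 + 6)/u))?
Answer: 125574289663/5835438 ≈ 21519.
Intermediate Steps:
X(E, B) = -27
x(u) = 2 - 1/(-27 + u) (x(u) = 2 - 1/(u - 27) = 2 - 1/(-27 + u))
-10617/(2030 - 1*(-20328)) + 43205/x(-103) = -10617/(2030 - 1*(-20328)) + 43205/(((-55 + 2*(-103))/(-27 - 103))) = -10617/(2030 + 20328) + 43205/(((-55 - 206)/(-130))) = -10617/22358 + 43205/((-1/130*(-261))) = -10617*1/22358 + 43205/(261/130) = -10617/22358 + 43205*(130/261) = -10617/22358 + 5616650/261 = 125574289663/5835438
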